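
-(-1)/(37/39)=39/37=1.05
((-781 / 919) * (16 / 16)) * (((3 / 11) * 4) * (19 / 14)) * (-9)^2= -655614 / 6433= -101.91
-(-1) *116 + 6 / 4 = 235 / 2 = 117.50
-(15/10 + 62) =-127/2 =-63.50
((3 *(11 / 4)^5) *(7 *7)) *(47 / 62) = 1112701359 / 63488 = 17526.17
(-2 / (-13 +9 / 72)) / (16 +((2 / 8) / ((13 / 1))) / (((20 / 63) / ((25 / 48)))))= 53248 / 5495359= 0.01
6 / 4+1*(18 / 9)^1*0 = 3 / 2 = 1.50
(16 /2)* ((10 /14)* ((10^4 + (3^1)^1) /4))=14290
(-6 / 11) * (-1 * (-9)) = -54 / 11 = -4.91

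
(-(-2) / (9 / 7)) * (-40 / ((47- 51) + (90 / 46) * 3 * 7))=-12880 / 7677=-1.68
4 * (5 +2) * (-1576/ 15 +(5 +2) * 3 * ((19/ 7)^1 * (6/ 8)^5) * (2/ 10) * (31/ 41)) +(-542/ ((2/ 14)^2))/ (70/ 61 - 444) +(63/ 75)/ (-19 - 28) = -1411579022065751/ 499737388800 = -2824.64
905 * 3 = 2715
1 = 1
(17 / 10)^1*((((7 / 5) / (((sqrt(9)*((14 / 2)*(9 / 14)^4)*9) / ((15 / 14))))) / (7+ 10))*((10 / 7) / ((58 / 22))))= 4312 / 1712421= 0.00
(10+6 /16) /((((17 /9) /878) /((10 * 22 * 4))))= 72145260 /17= 4243838.82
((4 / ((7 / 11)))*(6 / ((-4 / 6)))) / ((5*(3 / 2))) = -264 / 35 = -7.54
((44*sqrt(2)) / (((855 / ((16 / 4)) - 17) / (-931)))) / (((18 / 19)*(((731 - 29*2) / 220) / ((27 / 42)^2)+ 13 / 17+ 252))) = -1.19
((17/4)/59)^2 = 0.01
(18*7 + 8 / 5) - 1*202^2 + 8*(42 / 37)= -7523454 / 185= -40667.32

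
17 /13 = 1.31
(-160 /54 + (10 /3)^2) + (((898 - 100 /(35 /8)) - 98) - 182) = 114022 /189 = 603.29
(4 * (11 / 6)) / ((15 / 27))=66 / 5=13.20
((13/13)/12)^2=1/144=0.01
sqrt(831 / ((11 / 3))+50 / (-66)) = sqrt(245982) / 33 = 15.03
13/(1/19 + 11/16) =3952/225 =17.56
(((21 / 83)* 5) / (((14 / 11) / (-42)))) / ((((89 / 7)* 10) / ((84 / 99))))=-2058 / 7387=-0.28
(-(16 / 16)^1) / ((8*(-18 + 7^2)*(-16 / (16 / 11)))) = 1 / 2728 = 0.00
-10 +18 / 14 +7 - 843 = -5913 / 7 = -844.71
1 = 1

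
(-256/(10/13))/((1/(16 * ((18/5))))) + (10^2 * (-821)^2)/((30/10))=1683664804/75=22448864.05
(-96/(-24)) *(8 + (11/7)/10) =1142/35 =32.63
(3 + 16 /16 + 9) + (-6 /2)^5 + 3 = -227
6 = 6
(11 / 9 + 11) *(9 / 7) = 110 / 7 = 15.71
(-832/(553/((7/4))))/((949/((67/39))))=-1072/224913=-0.00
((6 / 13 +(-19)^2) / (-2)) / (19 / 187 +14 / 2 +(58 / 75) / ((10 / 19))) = -329517375 / 15626962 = -21.09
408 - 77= 331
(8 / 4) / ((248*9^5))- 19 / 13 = -139119431 / 95186988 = -1.46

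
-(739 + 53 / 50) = -37003 / 50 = -740.06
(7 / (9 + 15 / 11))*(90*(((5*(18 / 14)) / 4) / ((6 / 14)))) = 17325 / 76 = 227.96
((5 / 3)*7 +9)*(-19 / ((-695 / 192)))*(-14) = -1055488 / 695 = -1518.69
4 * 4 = 16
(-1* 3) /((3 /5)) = -5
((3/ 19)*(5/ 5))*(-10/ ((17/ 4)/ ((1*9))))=-1080/ 323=-3.34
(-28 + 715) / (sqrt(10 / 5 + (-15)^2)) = 687* sqrt(227) / 227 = 45.60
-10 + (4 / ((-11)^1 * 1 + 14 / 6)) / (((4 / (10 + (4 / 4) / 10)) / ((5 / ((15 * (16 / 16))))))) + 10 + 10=2499 / 260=9.61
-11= -11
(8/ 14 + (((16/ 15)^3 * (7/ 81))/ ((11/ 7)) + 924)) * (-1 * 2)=-38927035856/ 21049875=-1849.28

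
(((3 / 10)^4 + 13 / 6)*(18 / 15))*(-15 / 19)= -2.06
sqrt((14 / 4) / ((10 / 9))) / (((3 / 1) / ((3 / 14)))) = 3 * sqrt(35) / 140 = 0.13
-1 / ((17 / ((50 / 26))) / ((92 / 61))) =-2300 / 13481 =-0.17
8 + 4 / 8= 17 / 2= 8.50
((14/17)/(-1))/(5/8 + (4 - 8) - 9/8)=0.18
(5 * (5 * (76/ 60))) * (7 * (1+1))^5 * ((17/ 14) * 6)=124083680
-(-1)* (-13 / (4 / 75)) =-243.75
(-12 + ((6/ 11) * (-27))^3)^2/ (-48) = -379407421875/ 1771561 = -214165.60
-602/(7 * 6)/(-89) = 43/267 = 0.16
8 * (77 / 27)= 22.81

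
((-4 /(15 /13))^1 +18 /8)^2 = 5329 /3600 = 1.48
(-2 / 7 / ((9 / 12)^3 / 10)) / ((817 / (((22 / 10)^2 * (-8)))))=247808 / 772065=0.32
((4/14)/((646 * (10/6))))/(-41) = -0.00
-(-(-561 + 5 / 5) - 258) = -302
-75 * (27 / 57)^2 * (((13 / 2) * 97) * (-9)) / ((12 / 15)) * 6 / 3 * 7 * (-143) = -345070600875 / 1444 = -238968560.16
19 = 19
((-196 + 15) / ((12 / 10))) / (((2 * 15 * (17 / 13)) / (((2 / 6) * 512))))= -301184 / 459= -656.17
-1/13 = -0.08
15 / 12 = 5 / 4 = 1.25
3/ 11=0.27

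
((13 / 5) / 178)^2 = 169 / 792100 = 0.00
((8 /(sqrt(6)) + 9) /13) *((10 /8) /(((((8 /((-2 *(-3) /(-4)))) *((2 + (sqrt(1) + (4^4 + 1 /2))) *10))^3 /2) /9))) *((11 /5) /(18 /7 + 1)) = -6237 /1723144217600000 -231 *sqrt(6) /430786054400000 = -0.00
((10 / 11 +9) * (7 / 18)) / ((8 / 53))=40439 / 1584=25.53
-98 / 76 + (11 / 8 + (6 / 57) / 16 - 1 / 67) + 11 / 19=3341 / 5092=0.66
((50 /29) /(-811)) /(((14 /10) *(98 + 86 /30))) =-0.00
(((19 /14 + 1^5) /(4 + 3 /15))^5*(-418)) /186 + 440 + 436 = 736301008302649 /840646341024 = 875.87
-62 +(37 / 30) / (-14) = -26077 / 420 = -62.09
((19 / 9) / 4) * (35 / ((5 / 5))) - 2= 593 / 36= 16.47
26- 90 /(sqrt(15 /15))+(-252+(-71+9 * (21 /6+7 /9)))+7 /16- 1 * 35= -6129 /16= -383.06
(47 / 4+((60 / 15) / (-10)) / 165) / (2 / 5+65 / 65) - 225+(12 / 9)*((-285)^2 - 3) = 499326787 / 4620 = 108079.39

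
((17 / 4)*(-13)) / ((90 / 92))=-5083 / 90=-56.48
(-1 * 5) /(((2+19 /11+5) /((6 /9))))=-55 /144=-0.38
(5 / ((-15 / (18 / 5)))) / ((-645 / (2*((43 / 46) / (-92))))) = -1 / 26450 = -0.00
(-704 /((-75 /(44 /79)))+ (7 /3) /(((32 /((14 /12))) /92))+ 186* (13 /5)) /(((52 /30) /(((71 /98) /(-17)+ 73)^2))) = 298108481759884031 /195462583680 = 1525143.46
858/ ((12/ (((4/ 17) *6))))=1716/ 17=100.94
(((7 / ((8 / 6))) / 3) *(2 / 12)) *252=147 / 2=73.50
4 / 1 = 4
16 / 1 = 16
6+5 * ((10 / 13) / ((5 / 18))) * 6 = 1158 / 13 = 89.08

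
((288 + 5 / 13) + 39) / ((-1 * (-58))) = 2128 / 377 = 5.64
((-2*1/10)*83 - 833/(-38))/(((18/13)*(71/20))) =4381/4047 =1.08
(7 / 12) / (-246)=-7 / 2952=-0.00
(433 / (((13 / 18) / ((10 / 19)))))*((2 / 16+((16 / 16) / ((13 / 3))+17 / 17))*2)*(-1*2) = -5494770 / 3211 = -1711.23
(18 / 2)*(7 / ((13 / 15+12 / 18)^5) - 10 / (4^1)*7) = -1931766795 / 12872686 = -150.07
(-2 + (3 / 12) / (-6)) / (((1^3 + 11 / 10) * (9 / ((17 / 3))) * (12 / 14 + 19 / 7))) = -833 / 4860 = -0.17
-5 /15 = -1 /3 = -0.33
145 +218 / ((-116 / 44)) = 1807 / 29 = 62.31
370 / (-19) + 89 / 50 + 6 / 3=-14909 / 950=-15.69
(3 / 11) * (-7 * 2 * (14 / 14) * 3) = -126 / 11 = -11.45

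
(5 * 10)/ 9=50/ 9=5.56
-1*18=-18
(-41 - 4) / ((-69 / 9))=135 / 23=5.87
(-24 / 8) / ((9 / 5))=-1.67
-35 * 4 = -140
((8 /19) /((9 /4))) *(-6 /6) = -32 /171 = -0.19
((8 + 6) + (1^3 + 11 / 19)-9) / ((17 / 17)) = 125 / 19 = 6.58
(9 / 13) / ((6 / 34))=51 / 13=3.92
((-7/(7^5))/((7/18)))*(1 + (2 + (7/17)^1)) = -1044/285719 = -0.00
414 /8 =207 /4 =51.75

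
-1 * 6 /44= -3 /22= -0.14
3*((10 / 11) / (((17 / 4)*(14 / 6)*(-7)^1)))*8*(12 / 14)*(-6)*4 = 414720 / 64141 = 6.47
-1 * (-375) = 375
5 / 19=0.26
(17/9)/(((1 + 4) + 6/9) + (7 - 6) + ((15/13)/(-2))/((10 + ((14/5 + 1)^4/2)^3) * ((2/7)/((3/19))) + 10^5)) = 3249004671042520013/11467074848136054090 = 0.28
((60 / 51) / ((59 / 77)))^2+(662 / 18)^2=110411451649 / 81486729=1354.96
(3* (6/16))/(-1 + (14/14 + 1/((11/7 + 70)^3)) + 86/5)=5658817545/86517046408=0.07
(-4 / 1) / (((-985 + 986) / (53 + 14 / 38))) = -4056 / 19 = -213.47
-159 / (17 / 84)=-785.65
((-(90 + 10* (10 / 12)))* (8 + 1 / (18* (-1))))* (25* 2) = -1054625 / 27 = -39060.19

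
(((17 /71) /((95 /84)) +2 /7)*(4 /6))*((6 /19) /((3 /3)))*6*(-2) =-1127328 /897085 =-1.26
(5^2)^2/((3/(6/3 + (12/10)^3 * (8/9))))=2210/3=736.67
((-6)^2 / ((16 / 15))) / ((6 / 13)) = 585 / 8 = 73.12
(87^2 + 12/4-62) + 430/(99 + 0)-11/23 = 17109071/2277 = 7513.87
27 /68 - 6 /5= -273 /340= -0.80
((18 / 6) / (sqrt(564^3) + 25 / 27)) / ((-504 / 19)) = 4275 / 7324076387656 - 650997*sqrt(141) / 915509548457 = -0.00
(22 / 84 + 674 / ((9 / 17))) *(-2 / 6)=-160445 / 378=-424.46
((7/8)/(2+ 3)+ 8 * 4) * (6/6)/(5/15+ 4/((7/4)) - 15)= -2079/800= -2.60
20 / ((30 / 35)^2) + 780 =7265 / 9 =807.22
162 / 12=27 / 2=13.50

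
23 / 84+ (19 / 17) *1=1.39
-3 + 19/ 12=-17/ 12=-1.42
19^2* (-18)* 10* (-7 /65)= 90972 /13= 6997.85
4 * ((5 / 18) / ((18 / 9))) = 5 / 9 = 0.56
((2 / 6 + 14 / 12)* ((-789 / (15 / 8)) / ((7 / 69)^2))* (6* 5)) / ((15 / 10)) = -60102864 / 49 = -1226589.06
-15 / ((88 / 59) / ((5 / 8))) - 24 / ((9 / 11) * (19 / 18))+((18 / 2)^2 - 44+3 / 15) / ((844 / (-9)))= -34.47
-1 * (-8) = 8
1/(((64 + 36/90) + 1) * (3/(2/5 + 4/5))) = 2/327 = 0.01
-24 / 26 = -12 / 13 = -0.92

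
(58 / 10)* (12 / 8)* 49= 426.30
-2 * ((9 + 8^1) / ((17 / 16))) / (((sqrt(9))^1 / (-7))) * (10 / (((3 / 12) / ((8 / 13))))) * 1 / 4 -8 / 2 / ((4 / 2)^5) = 143321 / 312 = 459.36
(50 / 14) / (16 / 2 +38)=25 / 322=0.08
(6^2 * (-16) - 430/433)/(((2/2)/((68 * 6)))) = -101933904/433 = -235413.17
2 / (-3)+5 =13 / 3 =4.33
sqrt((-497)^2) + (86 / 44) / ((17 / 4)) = 93025 / 187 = 497.46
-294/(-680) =147/340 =0.43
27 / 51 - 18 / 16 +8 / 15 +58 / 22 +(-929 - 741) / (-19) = 38572297 / 426360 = 90.47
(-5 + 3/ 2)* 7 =-49/ 2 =-24.50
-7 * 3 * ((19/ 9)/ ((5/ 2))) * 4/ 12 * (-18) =532/ 5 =106.40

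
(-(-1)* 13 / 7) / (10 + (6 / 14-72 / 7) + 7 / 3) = 3 / 4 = 0.75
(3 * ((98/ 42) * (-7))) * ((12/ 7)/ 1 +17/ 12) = -1841/ 12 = -153.42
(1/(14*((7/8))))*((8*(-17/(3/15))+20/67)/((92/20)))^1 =-39600/3283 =-12.06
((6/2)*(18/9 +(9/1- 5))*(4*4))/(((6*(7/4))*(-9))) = -64/21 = -3.05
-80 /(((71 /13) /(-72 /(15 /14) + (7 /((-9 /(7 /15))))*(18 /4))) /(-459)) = -32858280 /71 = -462792.68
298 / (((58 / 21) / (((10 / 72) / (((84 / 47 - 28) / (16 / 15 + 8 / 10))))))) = -49021 / 45936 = -1.07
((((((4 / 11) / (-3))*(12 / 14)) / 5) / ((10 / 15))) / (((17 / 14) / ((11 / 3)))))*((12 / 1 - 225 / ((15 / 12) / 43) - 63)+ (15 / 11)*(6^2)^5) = -426779736 / 55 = -7759631.56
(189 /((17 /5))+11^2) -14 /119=3000 /17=176.47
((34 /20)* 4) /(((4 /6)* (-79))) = -51 /395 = -0.13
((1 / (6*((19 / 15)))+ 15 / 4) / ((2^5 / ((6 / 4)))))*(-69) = -61065 / 4864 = -12.55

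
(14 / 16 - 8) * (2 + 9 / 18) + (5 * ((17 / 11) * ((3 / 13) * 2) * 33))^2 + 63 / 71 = 2656013037 / 191984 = 13834.55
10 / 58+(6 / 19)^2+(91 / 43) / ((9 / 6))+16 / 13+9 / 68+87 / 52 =1408492430 / 298460721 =4.72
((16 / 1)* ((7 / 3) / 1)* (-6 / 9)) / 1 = -224 / 9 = -24.89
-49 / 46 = -1.07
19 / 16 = 1.19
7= 7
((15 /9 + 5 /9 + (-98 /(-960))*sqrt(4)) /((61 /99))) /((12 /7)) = 134519 /58560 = 2.30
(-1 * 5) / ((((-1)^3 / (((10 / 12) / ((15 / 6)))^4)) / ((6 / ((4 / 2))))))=5 / 27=0.19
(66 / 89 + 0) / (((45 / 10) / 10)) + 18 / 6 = 1241 / 267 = 4.65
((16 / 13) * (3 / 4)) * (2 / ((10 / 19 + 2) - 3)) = -152 / 39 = -3.90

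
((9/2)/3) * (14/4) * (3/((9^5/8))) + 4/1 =26258/6561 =4.00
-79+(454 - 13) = 362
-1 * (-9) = 9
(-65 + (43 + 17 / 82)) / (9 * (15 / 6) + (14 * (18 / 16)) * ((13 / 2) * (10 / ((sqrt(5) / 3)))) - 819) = -325234 * sqrt(5) / 30421467 - 421732 / 30421467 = -0.04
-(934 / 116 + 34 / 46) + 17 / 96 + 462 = 453.39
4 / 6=2 / 3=0.67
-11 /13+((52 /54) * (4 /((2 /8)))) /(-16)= -635 /351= -1.81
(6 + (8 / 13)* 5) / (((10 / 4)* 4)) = 59 / 65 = 0.91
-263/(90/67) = -17621/90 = -195.79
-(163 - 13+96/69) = -3482/23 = -151.39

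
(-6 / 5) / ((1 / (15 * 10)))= -180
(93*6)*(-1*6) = -3348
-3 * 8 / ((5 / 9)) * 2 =-432 / 5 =-86.40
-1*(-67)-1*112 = -45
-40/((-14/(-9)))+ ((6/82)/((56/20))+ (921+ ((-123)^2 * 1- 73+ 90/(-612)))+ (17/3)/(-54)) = 12607685803/790398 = 15951.06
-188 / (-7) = 188 / 7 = 26.86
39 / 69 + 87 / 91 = 3184 / 2093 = 1.52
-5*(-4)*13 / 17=260 / 17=15.29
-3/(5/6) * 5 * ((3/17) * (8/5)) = -432/85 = -5.08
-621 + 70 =-551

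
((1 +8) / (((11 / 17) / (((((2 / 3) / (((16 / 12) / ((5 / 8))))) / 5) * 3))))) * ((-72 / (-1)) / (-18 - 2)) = -9.39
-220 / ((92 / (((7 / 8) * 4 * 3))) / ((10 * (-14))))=80850 / 23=3515.22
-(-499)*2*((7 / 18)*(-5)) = -17465 / 9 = -1940.56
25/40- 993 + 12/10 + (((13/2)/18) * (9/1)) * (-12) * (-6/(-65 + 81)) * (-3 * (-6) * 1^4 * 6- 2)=22363/40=559.08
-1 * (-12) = 12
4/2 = 2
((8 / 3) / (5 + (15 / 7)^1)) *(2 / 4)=14 / 75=0.19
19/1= 19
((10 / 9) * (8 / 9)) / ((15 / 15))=80 / 81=0.99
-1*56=-56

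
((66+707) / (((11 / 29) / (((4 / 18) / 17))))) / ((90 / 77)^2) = 12082763 / 619650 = 19.50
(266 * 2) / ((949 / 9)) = 4788 / 949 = 5.05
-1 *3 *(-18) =54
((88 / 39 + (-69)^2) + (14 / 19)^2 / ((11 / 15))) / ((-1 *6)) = -737795417 / 929214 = -794.00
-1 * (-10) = 10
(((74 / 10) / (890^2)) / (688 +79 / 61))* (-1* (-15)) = 6771 / 33305428700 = 0.00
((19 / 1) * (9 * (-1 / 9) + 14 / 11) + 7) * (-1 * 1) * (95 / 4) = -6365 / 22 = -289.32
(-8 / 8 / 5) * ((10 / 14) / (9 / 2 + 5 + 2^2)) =-2 / 189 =-0.01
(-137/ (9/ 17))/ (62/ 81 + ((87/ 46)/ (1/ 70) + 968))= -482103/ 2051455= -0.24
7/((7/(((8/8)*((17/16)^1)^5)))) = 1419857/1048576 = 1.35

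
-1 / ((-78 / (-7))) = -7 / 78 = -0.09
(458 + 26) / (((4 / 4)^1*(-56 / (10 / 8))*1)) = -605 / 56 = -10.80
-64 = -64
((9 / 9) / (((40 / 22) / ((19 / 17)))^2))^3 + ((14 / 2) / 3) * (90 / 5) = 64965130119990241 / 1544804416000000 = 42.05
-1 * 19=-19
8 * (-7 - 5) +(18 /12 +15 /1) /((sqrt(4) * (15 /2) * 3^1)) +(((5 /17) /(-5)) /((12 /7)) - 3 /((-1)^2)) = -33547 /340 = -98.67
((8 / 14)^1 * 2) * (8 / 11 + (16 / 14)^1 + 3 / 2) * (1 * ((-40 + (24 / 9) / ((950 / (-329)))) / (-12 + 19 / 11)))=40354672 / 2630075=15.34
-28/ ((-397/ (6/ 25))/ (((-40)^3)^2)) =27525120000/ 397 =69332795.97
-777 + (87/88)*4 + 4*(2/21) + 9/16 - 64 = -3090233/3696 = -836.10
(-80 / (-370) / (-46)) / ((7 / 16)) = -64 / 5957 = -0.01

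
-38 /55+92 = 5022 /55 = 91.31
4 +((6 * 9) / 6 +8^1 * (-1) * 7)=-43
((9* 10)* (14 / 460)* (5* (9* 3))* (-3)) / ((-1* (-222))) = -8505 / 1702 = -5.00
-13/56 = -0.23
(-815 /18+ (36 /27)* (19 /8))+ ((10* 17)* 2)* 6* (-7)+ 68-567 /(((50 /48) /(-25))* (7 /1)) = -110791 /9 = -12310.11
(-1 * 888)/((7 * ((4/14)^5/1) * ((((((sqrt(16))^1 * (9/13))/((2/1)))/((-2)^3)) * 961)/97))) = 112023457/2883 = 38856.56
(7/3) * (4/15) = 28/45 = 0.62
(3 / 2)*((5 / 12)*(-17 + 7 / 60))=-10.55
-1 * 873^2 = -762129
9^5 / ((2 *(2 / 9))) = 531441 / 4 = 132860.25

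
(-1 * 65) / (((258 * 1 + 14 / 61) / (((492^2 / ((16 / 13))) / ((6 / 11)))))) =-259941435 / 2864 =-90761.67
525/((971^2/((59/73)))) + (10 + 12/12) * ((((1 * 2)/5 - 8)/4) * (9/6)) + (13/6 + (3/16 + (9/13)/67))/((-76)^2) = -2605214824612639997/83103229472190720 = -31.35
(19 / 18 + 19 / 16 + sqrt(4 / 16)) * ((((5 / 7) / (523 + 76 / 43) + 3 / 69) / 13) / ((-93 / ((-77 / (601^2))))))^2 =39145299875 / 228293906332804676779075609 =0.00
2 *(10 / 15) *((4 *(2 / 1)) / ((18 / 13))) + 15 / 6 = 551 / 54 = 10.20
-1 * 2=-2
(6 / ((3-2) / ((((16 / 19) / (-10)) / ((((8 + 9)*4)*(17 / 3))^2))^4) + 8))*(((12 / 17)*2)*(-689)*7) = -569586654 / 134758472711611616805388632787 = -0.00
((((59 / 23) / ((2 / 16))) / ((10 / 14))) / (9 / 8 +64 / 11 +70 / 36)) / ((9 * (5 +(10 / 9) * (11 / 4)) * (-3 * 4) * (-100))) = 109032 / 2934383125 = 0.00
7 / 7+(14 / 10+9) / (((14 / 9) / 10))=475 / 7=67.86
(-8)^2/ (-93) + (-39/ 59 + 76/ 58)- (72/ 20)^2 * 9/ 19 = -466938643/ 75583425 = -6.18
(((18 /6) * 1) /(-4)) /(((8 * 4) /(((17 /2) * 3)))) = -153 /256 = -0.60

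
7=7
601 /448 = 1.34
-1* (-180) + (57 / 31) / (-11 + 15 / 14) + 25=882547 / 4309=204.81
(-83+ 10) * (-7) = 511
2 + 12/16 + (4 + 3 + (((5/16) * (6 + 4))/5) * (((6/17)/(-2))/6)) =2647/272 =9.73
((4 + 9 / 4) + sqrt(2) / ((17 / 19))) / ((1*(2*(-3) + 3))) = -2.61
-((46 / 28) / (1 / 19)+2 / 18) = -3947 / 126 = -31.33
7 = 7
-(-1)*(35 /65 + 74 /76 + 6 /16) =1.89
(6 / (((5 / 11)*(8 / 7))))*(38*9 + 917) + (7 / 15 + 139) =176171 / 12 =14680.92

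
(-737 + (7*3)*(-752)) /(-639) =16529 /639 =25.87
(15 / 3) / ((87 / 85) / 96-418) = -13600 / 1136931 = -0.01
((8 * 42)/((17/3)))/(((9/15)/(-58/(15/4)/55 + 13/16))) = 49091/935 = 52.50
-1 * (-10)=10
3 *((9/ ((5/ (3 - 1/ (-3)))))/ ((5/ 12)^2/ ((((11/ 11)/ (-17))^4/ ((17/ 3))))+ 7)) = 7776/ 35499449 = 0.00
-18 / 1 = -18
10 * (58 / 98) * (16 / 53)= 4640 / 2597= 1.79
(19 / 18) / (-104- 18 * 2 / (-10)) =-95 / 9036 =-0.01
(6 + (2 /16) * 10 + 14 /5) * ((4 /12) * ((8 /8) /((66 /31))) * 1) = 2077 /1320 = 1.57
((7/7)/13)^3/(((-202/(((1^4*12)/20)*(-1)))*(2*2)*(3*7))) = 1/62131160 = 0.00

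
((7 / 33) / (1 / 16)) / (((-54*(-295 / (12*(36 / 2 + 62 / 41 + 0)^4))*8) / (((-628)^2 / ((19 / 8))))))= 7236977950720000000 / 940800390057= 7692362.83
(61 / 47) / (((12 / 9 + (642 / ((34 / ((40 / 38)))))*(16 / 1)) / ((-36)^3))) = -189.61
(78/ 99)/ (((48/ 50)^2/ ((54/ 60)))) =1625/ 2112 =0.77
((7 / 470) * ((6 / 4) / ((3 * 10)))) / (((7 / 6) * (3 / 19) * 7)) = 19 / 32900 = 0.00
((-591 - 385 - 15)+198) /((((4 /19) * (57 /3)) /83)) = -65819 /4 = -16454.75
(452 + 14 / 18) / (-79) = -4075 / 711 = -5.73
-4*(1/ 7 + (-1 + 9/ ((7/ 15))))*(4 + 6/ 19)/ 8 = -39.77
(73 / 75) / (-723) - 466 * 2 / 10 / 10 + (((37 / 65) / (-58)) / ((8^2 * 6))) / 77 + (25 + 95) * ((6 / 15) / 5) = 22457736577 / 80593793280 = 0.28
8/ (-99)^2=8/ 9801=0.00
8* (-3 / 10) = -12 / 5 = -2.40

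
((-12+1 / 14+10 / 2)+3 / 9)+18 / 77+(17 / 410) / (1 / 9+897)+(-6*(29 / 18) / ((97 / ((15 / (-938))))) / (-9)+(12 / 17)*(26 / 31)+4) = -1263975419349473 / 714282982611660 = -1.77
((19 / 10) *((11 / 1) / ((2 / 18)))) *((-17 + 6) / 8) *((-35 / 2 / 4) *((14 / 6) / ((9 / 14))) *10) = 3942785 / 96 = 41070.68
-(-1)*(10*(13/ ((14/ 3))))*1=195/ 7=27.86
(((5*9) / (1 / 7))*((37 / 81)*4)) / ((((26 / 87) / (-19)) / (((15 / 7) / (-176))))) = 509675 / 1144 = 445.52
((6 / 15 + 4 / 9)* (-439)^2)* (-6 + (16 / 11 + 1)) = -95204174 / 165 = -576994.99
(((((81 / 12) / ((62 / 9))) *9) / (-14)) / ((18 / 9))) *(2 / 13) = -2187 / 45136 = -0.05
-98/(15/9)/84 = -0.70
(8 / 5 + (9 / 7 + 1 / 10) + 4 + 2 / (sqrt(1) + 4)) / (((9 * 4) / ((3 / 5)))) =0.12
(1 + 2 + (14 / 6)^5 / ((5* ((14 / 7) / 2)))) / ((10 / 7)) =71582 / 6075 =11.78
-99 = -99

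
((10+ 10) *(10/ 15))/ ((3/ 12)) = 160/ 3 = 53.33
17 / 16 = 1.06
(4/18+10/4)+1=67/18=3.72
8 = 8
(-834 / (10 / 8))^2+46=11130046 / 25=445201.84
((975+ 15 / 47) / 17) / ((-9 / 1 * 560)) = -191 / 16779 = -0.01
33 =33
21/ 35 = 3/ 5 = 0.60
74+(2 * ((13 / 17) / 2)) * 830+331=17675 / 17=1039.71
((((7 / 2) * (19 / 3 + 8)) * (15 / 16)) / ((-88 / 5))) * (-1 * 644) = 1211525 / 704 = 1720.92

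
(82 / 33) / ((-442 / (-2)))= 82 / 7293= 0.01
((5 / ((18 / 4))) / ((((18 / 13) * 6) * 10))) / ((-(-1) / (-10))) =-65 / 486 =-0.13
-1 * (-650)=650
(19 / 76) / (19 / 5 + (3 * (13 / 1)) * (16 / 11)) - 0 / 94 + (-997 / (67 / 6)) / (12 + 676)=-9640129 / 76726792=-0.13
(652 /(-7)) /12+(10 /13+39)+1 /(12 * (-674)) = 7852519 /245336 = 32.01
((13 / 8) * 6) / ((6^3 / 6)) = 13 / 48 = 0.27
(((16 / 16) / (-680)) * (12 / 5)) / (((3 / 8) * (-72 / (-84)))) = -14 / 1275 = -0.01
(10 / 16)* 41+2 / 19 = 3911 / 152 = 25.73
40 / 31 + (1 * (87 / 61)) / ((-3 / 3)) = -257 / 1891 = -0.14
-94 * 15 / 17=-1410 / 17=-82.94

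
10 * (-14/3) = -140/3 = -46.67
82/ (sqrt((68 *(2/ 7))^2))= 4.22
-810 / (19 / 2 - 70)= 1620 / 121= 13.39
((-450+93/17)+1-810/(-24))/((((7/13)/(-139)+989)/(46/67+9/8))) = -48891845405/65136803968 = -0.75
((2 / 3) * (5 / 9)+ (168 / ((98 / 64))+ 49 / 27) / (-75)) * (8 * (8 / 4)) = -253264 / 14175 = -17.87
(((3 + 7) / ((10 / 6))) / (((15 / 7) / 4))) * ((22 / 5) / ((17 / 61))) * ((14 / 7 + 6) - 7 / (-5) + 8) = 6538224 / 2125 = 3076.81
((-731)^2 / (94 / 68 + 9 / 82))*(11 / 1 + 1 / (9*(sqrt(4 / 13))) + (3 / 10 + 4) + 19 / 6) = 372449617*sqrt(13) / 18720 + 103168543909 / 15600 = 6685103.57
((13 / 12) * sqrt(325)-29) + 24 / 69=-659 / 23 + 65 * sqrt(13) / 12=-9.12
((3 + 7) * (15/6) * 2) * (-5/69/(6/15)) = -9.06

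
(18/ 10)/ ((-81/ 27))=-0.60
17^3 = 4913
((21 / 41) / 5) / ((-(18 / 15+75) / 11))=-77 / 5207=-0.01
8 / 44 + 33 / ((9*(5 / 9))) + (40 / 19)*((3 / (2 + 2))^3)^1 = 64121 / 8360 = 7.67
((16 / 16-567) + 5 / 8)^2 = 20457529 / 64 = 319648.89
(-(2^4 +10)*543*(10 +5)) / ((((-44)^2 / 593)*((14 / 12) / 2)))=-188369415 / 1694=-111198.00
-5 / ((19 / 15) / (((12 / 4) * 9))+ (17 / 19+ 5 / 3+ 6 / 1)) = -38475 / 66241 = -0.58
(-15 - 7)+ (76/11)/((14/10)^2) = -9958/539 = -18.47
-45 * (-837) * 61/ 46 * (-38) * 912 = -39812206320/ 23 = -1730965492.17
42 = 42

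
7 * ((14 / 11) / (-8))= -49 / 44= -1.11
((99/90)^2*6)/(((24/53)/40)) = 641.30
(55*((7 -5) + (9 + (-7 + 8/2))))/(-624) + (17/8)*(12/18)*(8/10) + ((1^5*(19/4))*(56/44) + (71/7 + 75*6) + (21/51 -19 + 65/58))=449.15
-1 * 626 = -626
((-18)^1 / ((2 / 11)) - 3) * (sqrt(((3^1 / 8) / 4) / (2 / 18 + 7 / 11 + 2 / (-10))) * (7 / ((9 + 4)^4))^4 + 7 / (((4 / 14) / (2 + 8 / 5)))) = -44982 / 5 - 367353 * sqrt(89430) / 721311604354566947644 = -8996.40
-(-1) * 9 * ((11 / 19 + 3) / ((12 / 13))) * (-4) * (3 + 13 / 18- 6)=18122 / 57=317.93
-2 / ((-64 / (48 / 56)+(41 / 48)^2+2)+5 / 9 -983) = 1536 / 809765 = 0.00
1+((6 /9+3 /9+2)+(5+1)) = 10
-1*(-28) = 28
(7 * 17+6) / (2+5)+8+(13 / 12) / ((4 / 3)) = 26.67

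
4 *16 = 64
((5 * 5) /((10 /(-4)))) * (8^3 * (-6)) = 30720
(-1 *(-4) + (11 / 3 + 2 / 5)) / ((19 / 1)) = 121 / 285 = 0.42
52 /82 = 26 /41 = 0.63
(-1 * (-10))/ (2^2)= 5/ 2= 2.50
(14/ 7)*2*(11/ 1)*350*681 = 10487400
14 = 14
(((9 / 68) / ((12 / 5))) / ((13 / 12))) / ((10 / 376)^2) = 79524 / 1105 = 71.97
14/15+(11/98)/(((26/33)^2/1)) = 1107157/993720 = 1.11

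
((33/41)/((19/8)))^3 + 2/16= 619927091/3781833112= 0.16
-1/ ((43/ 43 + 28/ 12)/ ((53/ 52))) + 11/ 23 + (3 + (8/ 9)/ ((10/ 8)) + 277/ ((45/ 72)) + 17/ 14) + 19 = 352099613/ 753480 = 467.30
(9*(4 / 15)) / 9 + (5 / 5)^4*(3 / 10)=17 / 30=0.57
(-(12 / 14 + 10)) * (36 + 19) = -4180 / 7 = -597.14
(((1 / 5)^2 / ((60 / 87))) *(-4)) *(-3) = 87 / 125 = 0.70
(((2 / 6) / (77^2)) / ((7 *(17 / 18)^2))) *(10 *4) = 4320 / 11994367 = 0.00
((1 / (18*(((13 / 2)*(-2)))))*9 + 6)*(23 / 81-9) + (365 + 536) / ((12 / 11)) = 3259901 / 4212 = 773.96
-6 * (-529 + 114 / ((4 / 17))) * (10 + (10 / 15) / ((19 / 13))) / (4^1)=13261 / 19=697.95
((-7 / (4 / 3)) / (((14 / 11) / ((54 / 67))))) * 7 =-6237 / 268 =-23.27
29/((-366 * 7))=-0.01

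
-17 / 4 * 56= -238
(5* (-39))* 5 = -975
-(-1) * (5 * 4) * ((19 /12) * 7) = 665 /3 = 221.67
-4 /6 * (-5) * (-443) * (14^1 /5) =-12404 /3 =-4134.67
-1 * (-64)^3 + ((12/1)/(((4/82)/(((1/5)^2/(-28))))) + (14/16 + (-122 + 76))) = 366937933/1400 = 262098.52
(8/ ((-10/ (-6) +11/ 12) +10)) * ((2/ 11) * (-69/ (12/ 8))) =-8832/ 1661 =-5.32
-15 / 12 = -5 / 4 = -1.25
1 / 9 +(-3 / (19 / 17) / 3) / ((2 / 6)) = -440 / 171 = -2.57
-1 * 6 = -6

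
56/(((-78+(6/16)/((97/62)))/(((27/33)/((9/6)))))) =-43456/110627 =-0.39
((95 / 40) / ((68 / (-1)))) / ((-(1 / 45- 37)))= -855 / 905216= -0.00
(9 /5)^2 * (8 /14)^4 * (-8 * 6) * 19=-18911232 /60025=-315.06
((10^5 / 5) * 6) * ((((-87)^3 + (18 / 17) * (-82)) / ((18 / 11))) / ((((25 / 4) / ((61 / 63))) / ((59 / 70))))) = -15759627125440 / 2499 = -6306373399.54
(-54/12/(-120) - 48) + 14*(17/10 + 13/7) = 147/80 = 1.84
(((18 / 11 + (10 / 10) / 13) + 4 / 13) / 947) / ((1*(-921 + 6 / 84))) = -4046 / 1745982953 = -0.00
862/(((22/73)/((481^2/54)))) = 7279311143/594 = 12254732.56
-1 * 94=-94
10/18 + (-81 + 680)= 5396/9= 599.56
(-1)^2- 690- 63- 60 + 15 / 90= -4871 / 6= -811.83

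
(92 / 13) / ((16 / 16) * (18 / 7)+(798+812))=161 / 36686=0.00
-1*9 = -9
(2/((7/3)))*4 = 24/7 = 3.43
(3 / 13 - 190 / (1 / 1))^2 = 6086089 / 169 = 36012.36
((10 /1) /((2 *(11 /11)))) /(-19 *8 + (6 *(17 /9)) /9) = -27 /814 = -0.03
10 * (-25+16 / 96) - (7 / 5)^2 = -18772 / 75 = -250.29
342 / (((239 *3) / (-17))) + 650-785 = -34203 / 239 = -143.11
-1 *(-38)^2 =-1444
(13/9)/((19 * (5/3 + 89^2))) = 0.00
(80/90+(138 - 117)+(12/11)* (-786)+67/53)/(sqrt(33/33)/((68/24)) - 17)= 74418860/1484901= 50.12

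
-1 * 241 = -241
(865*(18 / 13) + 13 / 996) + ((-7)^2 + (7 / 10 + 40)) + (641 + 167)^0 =83411363 / 64740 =1288.41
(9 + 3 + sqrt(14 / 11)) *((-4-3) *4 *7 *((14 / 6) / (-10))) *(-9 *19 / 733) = -140.06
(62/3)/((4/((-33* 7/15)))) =-2387/30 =-79.57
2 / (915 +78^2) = 2 / 6999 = 0.00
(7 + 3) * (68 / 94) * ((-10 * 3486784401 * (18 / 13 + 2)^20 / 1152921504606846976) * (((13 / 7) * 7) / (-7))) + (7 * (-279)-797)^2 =477751552035587915226762503947280425 / 63041932562729765491537739776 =7578313.87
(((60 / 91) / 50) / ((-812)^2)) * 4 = 3 / 37500190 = 0.00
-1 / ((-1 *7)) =1 / 7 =0.14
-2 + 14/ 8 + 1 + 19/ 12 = 7/ 3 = 2.33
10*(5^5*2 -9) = 62410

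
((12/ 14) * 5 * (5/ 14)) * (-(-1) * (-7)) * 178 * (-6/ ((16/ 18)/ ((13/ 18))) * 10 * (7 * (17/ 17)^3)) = 1301625/ 2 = 650812.50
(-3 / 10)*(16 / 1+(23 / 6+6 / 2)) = -137 / 20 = -6.85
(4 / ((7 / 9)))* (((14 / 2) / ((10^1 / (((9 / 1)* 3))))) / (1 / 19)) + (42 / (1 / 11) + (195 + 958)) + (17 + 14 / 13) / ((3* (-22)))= 14849947 / 4290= 3461.53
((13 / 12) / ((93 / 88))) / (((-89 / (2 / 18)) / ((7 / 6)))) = -1001 / 670437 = -0.00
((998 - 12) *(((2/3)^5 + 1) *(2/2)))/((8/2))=135575/486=278.96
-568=-568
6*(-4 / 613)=-0.04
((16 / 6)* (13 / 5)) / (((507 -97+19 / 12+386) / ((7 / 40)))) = 364 / 239275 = 0.00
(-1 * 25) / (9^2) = -25 / 81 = -0.31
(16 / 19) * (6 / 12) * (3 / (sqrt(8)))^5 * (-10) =-1215 * sqrt(2) / 304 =-5.65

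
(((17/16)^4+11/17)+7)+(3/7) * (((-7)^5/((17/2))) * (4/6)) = -556.02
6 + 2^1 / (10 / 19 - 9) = 928 / 161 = 5.76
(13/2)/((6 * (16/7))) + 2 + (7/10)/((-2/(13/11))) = 2.06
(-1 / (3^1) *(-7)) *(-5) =-11.67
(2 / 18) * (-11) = -11 / 9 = -1.22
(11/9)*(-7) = -77/9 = -8.56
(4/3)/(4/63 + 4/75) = 525/46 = 11.41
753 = 753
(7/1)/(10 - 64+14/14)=-7/53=-0.13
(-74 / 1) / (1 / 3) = -222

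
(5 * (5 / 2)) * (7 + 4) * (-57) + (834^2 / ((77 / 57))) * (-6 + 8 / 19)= -443580591 / 154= -2880393.45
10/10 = 1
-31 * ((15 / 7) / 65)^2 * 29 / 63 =-899 / 57967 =-0.02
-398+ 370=-28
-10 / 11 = -0.91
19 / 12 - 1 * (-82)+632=8587 / 12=715.58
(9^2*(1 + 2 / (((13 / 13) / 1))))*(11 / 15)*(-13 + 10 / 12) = -21681 / 10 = -2168.10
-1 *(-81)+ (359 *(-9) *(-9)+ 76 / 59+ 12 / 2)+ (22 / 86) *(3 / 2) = 29167.67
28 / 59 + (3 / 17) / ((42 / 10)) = 3627 / 7021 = 0.52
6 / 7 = 0.86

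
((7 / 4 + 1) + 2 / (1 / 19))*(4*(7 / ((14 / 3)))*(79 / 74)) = 38631 / 148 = 261.02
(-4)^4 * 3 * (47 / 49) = 36096 / 49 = 736.65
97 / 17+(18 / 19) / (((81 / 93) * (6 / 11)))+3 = 31105 / 2907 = 10.70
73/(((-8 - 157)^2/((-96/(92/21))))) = -0.06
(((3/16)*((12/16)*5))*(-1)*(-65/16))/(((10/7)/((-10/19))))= -20475/19456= -1.05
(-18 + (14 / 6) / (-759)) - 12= -68317 / 2277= -30.00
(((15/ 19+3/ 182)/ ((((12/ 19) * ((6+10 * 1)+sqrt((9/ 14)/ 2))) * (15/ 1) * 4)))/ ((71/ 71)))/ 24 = 929/ 16752060 -929 * sqrt(7)/ 1250820480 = 0.00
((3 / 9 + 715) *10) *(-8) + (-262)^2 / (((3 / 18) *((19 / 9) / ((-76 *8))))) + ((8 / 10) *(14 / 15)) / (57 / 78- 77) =-17649799376656 / 148725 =-118674058.68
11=11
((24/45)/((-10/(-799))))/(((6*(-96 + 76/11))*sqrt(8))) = -0.03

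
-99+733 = 634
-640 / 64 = -10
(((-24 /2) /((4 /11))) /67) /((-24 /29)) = 0.60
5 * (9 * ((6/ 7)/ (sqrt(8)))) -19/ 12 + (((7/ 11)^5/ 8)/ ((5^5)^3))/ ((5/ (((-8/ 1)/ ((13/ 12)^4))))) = -13335536897129426260049/ 8422444356079101562500 + 135 * sqrt(2)/ 14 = 12.05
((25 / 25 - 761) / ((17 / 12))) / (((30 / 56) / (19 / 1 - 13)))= -102144 / 17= -6008.47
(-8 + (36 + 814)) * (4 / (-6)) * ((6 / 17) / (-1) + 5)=-133036 / 51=-2608.55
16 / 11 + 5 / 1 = 71 / 11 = 6.45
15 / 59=0.25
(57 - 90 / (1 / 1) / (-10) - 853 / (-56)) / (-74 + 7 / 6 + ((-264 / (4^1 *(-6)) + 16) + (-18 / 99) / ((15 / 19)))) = -250195 / 141876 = -1.76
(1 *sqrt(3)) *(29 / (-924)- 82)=-75797 *sqrt(3) / 924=-142.08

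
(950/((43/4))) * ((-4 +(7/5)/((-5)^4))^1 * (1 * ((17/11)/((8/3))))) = -12105717/59125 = -204.75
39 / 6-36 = -59 / 2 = -29.50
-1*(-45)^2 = -2025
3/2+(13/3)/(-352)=1571/1056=1.49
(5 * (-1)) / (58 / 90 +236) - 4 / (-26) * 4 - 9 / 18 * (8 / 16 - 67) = 18741189 / 553748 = 33.84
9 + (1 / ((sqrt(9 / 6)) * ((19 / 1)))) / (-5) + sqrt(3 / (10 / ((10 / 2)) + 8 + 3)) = -sqrt(6) / 285 + sqrt(39) / 13 + 9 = 9.47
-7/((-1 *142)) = 7/142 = 0.05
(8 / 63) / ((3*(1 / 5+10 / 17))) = 680 / 12663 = 0.05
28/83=0.34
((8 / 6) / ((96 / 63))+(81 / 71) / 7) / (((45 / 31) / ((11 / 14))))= 1407307 / 2504880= 0.56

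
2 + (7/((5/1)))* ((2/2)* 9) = 73/5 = 14.60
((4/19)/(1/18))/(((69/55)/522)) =689040/437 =1576.75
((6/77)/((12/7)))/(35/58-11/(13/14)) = -377/93247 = -0.00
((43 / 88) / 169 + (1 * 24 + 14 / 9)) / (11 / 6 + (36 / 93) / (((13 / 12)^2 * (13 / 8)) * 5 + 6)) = 172542303839 / 12544844988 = 13.75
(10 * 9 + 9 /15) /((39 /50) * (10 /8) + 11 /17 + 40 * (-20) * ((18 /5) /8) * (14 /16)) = -61608 /213097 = -0.29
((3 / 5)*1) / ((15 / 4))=4 / 25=0.16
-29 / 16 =-1.81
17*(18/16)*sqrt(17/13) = 153*sqrt(221)/104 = 21.87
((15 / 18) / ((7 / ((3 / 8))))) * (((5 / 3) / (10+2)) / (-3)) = -25 / 12096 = -0.00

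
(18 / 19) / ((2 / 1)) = 9 / 19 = 0.47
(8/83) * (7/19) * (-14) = -784/1577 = -0.50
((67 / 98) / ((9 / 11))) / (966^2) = 737 / 823043592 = 0.00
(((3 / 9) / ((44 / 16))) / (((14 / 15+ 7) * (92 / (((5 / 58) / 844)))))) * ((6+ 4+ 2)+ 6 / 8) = 75 / 346775968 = 0.00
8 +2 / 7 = 58 / 7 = 8.29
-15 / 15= -1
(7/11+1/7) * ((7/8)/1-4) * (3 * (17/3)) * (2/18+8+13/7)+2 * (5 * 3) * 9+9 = -216107/1617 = -133.65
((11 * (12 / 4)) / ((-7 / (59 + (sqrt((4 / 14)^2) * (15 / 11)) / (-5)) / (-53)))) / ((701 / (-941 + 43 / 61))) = -19747.67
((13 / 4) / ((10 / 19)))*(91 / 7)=3211 / 40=80.28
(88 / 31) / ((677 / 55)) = 0.23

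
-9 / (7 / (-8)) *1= 72 / 7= 10.29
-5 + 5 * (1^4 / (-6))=-5.83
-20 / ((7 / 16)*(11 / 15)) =-4800 / 77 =-62.34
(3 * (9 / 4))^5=14348907 / 1024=14012.60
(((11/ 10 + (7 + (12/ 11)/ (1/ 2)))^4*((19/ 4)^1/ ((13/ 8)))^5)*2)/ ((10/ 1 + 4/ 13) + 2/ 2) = 421829.47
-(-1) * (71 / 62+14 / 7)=195 / 62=3.15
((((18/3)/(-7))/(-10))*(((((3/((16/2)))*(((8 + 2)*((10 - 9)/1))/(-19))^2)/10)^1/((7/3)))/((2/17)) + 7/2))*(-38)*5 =-214563/3724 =-57.62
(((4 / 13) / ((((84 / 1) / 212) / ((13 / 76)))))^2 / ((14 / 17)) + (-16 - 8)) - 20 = -98020063 / 2228814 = -43.98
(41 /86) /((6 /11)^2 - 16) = -0.03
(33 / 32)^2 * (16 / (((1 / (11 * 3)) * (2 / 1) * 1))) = 35937 / 128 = 280.76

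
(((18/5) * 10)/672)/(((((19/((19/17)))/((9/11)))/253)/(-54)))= -16767/476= -35.22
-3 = -3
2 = 2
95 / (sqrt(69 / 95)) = 95 * sqrt(6555) / 69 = 111.47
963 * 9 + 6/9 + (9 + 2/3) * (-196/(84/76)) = 62581/9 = 6953.44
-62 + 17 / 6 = -355 / 6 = -59.17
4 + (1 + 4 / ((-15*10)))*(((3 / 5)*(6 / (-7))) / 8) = 13781 / 3500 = 3.94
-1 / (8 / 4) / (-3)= 1 / 6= 0.17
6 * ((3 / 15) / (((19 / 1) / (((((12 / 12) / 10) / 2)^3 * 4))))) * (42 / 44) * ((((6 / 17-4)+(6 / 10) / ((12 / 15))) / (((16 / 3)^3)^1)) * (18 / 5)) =-3015873 / 1455308800000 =-0.00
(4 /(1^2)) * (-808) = -3232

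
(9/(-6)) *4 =-6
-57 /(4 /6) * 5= -427.50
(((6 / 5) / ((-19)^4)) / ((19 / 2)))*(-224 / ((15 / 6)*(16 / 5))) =-336 / 12380495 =-0.00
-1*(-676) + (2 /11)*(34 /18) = 66958 /99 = 676.34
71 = 71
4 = 4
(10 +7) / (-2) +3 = -11 / 2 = -5.50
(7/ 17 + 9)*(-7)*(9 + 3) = -13440/ 17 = -790.59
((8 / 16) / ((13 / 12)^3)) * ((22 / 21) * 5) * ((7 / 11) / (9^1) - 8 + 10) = 65600 / 15379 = 4.27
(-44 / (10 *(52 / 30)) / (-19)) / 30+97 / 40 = 24003 / 9880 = 2.43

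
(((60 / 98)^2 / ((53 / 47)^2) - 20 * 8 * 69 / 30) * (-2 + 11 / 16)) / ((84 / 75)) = 46499145225 / 107910544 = 430.90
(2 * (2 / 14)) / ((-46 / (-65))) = 65 / 161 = 0.40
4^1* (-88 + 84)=-16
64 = 64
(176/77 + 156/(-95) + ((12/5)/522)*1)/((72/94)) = 881297/1041390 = 0.85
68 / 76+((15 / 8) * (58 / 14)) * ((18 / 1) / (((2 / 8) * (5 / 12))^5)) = 947679732359 / 83125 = 11400658.43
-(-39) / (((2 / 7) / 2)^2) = 1911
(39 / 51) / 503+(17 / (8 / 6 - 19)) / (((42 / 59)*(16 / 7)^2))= -59683803 / 232039936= -0.26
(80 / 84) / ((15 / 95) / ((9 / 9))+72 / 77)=4180 / 4797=0.87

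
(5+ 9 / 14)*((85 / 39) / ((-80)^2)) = 1343 / 698880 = 0.00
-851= -851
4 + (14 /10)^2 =149 /25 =5.96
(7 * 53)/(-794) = -371/794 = -0.47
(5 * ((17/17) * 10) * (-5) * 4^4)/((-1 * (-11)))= -64000/11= -5818.18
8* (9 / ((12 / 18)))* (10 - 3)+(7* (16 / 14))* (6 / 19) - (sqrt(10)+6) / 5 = 71946 / 95 - sqrt(10) / 5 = 756.69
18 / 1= 18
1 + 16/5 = 21/5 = 4.20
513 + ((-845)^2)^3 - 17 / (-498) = 181288224859305536741 / 498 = 364032580038766138.03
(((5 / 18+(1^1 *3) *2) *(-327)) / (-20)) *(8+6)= 86219 / 60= 1436.98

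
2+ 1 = 3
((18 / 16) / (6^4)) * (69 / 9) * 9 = 23 / 384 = 0.06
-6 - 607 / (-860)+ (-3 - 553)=-482713 / 860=-561.29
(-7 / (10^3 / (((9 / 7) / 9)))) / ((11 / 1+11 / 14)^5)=-67228 / 15287262890625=-0.00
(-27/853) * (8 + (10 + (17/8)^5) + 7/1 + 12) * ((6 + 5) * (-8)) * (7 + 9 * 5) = 10163206053/873472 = 11635.41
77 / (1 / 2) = 154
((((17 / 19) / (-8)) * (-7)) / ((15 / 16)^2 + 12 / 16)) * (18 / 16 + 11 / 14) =0.92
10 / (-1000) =-1 / 100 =-0.01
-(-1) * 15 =15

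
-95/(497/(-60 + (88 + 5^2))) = -5035/497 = -10.13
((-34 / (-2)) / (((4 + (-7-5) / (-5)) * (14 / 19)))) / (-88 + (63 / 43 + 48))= -69445 / 742336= -0.09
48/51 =16/17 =0.94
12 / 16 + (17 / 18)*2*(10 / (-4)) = -143 / 36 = -3.97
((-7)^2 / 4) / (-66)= -49 / 264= -0.19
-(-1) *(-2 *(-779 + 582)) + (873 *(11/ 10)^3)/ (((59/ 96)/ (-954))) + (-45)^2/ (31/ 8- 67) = -1343247809074/ 744875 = -1803319.76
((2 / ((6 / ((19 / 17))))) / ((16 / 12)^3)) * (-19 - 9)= -1197 / 272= -4.40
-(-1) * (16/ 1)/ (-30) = -8/ 15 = -0.53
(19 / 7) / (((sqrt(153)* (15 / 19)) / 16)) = 5776* sqrt(17) / 5355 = 4.45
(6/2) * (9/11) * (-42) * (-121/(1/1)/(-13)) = -12474/13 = -959.54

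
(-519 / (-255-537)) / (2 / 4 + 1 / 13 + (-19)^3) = -2249 / 23538108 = -0.00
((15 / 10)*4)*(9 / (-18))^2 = 3 / 2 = 1.50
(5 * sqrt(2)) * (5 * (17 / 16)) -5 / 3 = -5 / 3 + 425 * sqrt(2) / 16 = 35.90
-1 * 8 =-8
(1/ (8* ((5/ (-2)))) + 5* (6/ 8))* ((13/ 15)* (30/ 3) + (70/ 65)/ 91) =32.11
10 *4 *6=240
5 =5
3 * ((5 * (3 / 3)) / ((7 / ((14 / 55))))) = 6 / 11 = 0.55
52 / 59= 0.88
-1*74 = -74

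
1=1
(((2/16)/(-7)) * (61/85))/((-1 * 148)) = 61/704480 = 0.00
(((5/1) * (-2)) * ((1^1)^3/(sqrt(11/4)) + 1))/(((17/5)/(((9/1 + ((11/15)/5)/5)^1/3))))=-14.19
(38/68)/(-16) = -0.03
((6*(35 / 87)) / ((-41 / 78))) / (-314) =2730 / 186673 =0.01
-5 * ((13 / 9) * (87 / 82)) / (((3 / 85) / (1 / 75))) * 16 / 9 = -5.15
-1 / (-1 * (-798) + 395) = -1 / 1193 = -0.00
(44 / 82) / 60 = 11 / 1230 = 0.01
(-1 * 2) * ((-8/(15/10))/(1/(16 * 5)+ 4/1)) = 2560/963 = 2.66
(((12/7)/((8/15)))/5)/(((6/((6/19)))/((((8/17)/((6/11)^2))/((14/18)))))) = 0.07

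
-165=-165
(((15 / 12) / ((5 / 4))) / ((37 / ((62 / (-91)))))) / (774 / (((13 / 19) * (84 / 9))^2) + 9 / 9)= -45136 / 48973607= -0.00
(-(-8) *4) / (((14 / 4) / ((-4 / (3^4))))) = -256 / 567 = -0.45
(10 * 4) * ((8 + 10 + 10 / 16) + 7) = 1025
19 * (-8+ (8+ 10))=190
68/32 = 17/8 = 2.12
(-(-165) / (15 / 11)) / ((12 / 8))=242 / 3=80.67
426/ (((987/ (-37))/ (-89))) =467606/ 329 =1421.29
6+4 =10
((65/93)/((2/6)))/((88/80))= 650/341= 1.91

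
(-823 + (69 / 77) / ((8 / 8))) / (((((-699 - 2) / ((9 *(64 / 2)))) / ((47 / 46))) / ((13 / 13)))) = 428427936 / 1241471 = 345.10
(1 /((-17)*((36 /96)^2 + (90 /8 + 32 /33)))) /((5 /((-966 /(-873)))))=-9856 /9358075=-0.00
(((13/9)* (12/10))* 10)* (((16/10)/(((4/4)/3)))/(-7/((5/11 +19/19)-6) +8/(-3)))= -960/13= -73.85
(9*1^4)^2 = 81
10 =10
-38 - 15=-53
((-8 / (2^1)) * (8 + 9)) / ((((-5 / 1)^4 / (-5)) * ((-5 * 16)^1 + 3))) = -68 / 9625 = -0.01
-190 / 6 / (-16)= 95 / 48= 1.98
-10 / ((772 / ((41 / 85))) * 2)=-41 / 13124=-0.00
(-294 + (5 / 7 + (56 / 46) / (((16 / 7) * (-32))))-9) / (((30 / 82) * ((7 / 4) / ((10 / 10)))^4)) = -510847454 / 5798415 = -88.10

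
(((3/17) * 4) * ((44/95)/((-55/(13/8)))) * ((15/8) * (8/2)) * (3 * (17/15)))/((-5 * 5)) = 117/11875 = 0.01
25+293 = 318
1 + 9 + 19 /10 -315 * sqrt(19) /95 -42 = -301 /10 -63 * sqrt(19) /19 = -44.55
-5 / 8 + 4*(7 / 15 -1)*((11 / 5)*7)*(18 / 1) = -118397 / 200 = -591.98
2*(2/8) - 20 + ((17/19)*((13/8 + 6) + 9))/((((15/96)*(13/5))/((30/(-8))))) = -156.81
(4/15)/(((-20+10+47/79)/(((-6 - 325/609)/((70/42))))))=1257364/11312175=0.11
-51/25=-2.04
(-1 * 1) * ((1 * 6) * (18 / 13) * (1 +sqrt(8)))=-216 * sqrt(2) / 13 - 108 / 13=-31.81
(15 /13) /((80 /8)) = 3 /26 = 0.12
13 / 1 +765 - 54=724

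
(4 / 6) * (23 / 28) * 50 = 575 / 21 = 27.38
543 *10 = 5430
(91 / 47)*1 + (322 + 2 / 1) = 15319 / 47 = 325.94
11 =11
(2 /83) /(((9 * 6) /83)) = 1 /27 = 0.04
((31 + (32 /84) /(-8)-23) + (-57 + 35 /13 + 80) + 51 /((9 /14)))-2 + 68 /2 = 13193 /91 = 144.98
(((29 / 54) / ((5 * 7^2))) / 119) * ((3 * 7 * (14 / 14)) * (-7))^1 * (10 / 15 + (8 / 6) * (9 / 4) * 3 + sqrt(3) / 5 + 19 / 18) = -5597 / 192780- 29 * sqrt(3) / 53550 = -0.03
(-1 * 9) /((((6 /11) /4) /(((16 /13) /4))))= -264 /13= -20.31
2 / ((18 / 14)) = 14 / 9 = 1.56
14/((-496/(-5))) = 35/248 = 0.14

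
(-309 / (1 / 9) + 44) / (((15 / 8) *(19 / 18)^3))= -42565824 / 34295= -1241.17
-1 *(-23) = 23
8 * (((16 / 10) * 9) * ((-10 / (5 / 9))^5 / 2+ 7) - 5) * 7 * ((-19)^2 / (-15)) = 1375172557304 / 75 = 18335634097.39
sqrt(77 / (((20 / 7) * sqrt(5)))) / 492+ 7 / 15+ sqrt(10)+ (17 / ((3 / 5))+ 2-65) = -171 / 5+ 7 * sqrt(11) * 5^(1 / 4) / 4920+ sqrt(10) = -31.03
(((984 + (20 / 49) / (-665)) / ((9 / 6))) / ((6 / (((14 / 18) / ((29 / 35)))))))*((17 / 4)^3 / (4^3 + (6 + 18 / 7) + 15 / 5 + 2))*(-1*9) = -39382141265 / 43083792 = -914.08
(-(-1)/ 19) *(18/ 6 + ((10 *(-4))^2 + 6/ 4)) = 3209/ 38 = 84.45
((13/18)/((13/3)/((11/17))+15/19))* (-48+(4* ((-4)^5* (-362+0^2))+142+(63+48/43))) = 57749957265/403684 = 143057.34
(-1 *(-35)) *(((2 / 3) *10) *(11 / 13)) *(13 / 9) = 7700 / 27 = 285.19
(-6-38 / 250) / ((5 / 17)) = -13073 / 625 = -20.92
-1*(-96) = 96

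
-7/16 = -0.44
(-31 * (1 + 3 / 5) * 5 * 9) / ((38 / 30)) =-33480 / 19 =-1762.11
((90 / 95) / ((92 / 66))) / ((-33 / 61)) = -549 / 437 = -1.26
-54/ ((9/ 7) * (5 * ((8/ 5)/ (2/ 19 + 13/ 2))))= -34.68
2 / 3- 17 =-16.33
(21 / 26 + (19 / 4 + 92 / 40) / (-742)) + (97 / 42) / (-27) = 11136287 / 15626520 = 0.71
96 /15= 32 /5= 6.40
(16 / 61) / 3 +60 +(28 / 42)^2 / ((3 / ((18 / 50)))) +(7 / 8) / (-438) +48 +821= 4964945917 / 5343600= 929.14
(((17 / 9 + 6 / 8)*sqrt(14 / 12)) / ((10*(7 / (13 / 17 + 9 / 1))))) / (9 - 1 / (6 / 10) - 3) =1577*sqrt(42) / 111384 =0.09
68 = 68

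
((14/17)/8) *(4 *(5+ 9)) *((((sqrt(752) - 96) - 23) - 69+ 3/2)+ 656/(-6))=-1547.31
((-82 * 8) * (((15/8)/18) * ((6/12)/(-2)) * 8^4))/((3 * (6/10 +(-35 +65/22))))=-23091200/31131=-741.74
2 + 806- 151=657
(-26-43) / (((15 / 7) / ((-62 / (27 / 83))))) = 828506 / 135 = 6137.08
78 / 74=39 / 37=1.05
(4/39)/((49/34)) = 136/1911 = 0.07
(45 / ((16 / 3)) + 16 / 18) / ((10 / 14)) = 9401 / 720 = 13.06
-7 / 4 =-1.75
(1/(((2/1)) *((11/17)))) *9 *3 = 459/22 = 20.86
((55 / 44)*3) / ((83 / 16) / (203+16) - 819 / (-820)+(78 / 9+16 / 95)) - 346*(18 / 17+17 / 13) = -4866836443418 / 5946522361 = -818.43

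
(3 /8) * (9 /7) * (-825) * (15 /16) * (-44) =3675375 /224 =16407.92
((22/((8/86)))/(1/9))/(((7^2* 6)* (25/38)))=26961/2450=11.00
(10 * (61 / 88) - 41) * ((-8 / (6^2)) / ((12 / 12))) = 1499 / 198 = 7.57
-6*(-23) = 138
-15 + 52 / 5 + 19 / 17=-296 / 85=-3.48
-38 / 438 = -19 / 219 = -0.09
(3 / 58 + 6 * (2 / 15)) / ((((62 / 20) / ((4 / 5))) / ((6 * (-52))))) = -308256 / 4495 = -68.58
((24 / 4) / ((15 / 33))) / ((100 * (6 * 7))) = 11 / 3500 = 0.00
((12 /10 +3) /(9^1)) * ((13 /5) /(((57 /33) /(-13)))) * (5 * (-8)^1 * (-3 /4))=-26026 /95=-273.96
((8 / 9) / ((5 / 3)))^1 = 8 / 15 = 0.53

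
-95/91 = -1.04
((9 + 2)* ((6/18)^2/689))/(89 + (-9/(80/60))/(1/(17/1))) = -44/638703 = -0.00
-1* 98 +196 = 98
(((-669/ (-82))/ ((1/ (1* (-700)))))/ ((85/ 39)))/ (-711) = 202930/ 55063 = 3.69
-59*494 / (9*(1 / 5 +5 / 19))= -1384435 / 198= -6992.10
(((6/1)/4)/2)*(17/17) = 3/4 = 0.75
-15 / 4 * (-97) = 1455 / 4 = 363.75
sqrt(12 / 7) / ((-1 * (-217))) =2 * sqrt(21) / 1519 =0.01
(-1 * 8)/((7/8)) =-64/7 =-9.14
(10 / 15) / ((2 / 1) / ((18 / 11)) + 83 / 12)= 24 / 293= 0.08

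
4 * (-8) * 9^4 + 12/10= -1049754/5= -209950.80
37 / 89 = 0.42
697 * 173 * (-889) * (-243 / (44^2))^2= -6329846659941 / 3748096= -1688816.58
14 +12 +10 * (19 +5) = 266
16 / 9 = 1.78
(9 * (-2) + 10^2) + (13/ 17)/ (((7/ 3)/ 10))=10148/ 119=85.28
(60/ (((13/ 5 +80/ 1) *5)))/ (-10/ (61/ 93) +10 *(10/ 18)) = -1647/ 109858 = -0.01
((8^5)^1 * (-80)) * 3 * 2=-15728640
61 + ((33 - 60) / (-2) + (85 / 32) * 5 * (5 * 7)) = 17259 / 32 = 539.34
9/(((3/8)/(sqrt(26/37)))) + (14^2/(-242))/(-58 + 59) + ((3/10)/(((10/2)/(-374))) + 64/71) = -4799901/214775 + 24 * sqrt(962)/37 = -2.23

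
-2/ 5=-0.40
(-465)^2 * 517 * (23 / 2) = 2571131475 / 2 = 1285565737.50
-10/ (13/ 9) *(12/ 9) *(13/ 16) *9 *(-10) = 675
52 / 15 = 3.47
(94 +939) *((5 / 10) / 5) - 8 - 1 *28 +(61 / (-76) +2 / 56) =88489 / 1330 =66.53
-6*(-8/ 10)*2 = 48/ 5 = 9.60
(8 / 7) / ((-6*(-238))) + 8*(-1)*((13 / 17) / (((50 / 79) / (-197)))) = 1904.18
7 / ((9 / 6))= 14 / 3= 4.67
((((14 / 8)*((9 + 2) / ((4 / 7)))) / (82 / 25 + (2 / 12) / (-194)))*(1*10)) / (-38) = -19606125 / 7252148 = -2.70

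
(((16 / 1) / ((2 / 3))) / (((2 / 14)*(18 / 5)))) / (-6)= -70 / 9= -7.78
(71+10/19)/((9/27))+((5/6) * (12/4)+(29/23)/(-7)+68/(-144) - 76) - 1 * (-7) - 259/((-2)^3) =39600943/220248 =179.80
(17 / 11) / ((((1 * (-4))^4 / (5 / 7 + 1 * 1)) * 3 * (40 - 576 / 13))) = -0.00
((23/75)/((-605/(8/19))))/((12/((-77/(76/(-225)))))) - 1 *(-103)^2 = -421283551/39710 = -10609.00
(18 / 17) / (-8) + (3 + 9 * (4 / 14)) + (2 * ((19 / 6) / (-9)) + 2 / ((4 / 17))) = 170101 / 12852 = 13.24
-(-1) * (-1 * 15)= -15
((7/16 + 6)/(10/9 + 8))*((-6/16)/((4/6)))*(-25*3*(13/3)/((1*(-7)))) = -2711475/146944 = -18.45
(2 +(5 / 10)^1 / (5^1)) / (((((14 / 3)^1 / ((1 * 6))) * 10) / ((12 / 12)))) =27 / 100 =0.27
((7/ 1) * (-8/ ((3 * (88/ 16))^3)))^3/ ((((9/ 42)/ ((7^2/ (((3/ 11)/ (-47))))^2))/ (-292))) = 1949542939061387264/ 10356281643411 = 188247.39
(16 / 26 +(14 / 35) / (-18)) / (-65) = -347 / 38025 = -0.01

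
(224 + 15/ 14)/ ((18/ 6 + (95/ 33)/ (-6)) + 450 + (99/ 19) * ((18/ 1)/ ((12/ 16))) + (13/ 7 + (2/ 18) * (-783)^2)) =5927031/ 1809157123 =0.00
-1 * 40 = -40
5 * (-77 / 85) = -4.53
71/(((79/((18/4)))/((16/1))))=5112/79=64.71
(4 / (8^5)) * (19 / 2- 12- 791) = -1587 / 16384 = -0.10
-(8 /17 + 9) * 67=-10787 /17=-634.53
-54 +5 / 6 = -319 / 6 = -53.17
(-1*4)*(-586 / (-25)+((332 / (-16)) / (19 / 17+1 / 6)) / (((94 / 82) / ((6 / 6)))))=-5754358 / 153925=-37.38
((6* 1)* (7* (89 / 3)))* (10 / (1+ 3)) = 3115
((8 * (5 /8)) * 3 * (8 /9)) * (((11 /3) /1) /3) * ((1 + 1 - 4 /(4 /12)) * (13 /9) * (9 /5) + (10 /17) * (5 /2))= -61160 /153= -399.74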